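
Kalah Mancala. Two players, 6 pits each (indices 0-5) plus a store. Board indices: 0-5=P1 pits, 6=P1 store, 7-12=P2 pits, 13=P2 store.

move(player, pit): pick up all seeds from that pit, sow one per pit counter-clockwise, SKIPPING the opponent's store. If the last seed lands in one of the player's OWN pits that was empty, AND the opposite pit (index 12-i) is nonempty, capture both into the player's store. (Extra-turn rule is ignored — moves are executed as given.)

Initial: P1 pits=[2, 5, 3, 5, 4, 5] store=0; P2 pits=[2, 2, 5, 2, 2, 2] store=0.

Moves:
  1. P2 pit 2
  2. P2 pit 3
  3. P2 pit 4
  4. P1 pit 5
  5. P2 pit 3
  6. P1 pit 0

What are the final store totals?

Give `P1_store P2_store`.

Move 1: P2 pit2 -> P1=[3,5,3,5,4,5](0) P2=[2,2,0,3,3,3](1)
Move 2: P2 pit3 -> P1=[3,5,3,5,4,5](0) P2=[2,2,0,0,4,4](2)
Move 3: P2 pit4 -> P1=[4,6,3,5,4,5](0) P2=[2,2,0,0,0,5](3)
Move 4: P1 pit5 -> P1=[4,6,3,5,4,0](1) P2=[3,3,1,1,0,5](3)
Move 5: P2 pit3 -> P1=[4,0,3,5,4,0](1) P2=[3,3,1,0,0,5](10)
Move 6: P1 pit0 -> P1=[0,1,4,6,5,0](1) P2=[3,3,1,0,0,5](10)

Answer: 1 10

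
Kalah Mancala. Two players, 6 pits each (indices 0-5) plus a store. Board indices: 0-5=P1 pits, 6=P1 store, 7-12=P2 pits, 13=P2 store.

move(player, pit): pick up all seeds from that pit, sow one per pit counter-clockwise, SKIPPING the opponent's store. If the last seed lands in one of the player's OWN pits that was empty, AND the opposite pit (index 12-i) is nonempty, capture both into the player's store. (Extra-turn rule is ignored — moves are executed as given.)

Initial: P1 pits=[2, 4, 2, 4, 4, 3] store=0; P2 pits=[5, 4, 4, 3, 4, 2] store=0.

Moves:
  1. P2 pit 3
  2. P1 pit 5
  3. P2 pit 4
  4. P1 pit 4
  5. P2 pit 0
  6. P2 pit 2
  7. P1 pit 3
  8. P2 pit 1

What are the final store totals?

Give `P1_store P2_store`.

Answer: 3 5

Derivation:
Move 1: P2 pit3 -> P1=[2,4,2,4,4,3](0) P2=[5,4,4,0,5,3](1)
Move 2: P1 pit5 -> P1=[2,4,2,4,4,0](1) P2=[6,5,4,0,5,3](1)
Move 3: P2 pit4 -> P1=[3,5,3,4,4,0](1) P2=[6,5,4,0,0,4](2)
Move 4: P1 pit4 -> P1=[3,5,3,4,0,1](2) P2=[7,6,4,0,0,4](2)
Move 5: P2 pit0 -> P1=[4,5,3,4,0,1](2) P2=[0,7,5,1,1,5](3)
Move 6: P2 pit2 -> P1=[5,5,3,4,0,1](2) P2=[0,7,0,2,2,6](4)
Move 7: P1 pit3 -> P1=[5,5,3,0,1,2](3) P2=[1,7,0,2,2,6](4)
Move 8: P2 pit1 -> P1=[6,6,3,0,1,2](3) P2=[1,0,1,3,3,7](5)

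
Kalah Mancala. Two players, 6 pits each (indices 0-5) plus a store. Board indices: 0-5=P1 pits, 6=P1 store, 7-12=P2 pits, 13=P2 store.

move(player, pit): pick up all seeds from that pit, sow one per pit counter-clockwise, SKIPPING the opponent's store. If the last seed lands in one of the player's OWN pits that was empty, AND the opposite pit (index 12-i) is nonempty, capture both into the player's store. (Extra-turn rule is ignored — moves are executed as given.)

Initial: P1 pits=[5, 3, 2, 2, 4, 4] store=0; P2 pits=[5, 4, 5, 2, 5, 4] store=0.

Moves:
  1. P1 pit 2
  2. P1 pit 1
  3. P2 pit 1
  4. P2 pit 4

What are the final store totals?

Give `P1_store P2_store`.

Answer: 0 1

Derivation:
Move 1: P1 pit2 -> P1=[5,3,0,3,5,4](0) P2=[5,4,5,2,5,4](0)
Move 2: P1 pit1 -> P1=[5,0,1,4,6,4](0) P2=[5,4,5,2,5,4](0)
Move 3: P2 pit1 -> P1=[5,0,1,4,6,4](0) P2=[5,0,6,3,6,5](0)
Move 4: P2 pit4 -> P1=[6,1,2,5,6,4](0) P2=[5,0,6,3,0,6](1)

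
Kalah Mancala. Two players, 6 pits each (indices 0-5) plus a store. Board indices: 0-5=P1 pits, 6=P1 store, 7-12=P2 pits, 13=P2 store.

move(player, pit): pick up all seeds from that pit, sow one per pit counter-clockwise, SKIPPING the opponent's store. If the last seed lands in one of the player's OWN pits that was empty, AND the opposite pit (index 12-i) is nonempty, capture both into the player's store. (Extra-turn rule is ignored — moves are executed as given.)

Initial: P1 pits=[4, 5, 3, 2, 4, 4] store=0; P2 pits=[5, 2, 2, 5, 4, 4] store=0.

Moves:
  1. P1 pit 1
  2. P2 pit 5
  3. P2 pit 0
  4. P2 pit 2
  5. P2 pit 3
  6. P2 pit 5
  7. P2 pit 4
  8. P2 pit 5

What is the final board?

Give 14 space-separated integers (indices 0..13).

Answer: 3 3 7 5 6 5 1 0 3 0 0 0 0 11

Derivation:
Move 1: P1 pit1 -> P1=[4,0,4,3,5,5](1) P2=[5,2,2,5,4,4](0)
Move 2: P2 pit5 -> P1=[5,1,5,3,5,5](1) P2=[5,2,2,5,4,0](1)
Move 3: P2 pit0 -> P1=[0,1,5,3,5,5](1) P2=[0,3,3,6,5,0](7)
Move 4: P2 pit2 -> P1=[0,1,5,3,5,5](1) P2=[0,3,0,7,6,1](7)
Move 5: P2 pit3 -> P1=[1,2,6,4,5,5](1) P2=[0,3,0,0,7,2](8)
Move 6: P2 pit5 -> P1=[2,2,6,4,5,5](1) P2=[0,3,0,0,7,0](9)
Move 7: P2 pit4 -> P1=[3,3,7,5,6,5](1) P2=[0,3,0,0,0,1](10)
Move 8: P2 pit5 -> P1=[3,3,7,5,6,5](1) P2=[0,3,0,0,0,0](11)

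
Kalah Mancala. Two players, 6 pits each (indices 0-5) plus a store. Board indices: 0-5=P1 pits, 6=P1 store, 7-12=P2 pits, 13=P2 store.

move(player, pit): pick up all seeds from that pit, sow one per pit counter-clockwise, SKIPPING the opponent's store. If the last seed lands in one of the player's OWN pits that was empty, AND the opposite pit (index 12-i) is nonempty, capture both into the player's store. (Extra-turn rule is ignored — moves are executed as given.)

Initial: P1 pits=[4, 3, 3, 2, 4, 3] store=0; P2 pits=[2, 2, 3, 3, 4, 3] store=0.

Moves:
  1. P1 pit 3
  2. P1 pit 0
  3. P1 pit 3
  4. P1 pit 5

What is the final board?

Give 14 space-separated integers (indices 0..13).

Move 1: P1 pit3 -> P1=[4,3,3,0,5,4](0) P2=[2,2,3,3,4,3](0)
Move 2: P1 pit0 -> P1=[0,4,4,1,6,4](0) P2=[2,2,3,3,4,3](0)
Move 3: P1 pit3 -> P1=[0,4,4,0,7,4](0) P2=[2,2,3,3,4,3](0)
Move 4: P1 pit5 -> P1=[0,4,4,0,7,0](1) P2=[3,3,4,3,4,3](0)

Answer: 0 4 4 0 7 0 1 3 3 4 3 4 3 0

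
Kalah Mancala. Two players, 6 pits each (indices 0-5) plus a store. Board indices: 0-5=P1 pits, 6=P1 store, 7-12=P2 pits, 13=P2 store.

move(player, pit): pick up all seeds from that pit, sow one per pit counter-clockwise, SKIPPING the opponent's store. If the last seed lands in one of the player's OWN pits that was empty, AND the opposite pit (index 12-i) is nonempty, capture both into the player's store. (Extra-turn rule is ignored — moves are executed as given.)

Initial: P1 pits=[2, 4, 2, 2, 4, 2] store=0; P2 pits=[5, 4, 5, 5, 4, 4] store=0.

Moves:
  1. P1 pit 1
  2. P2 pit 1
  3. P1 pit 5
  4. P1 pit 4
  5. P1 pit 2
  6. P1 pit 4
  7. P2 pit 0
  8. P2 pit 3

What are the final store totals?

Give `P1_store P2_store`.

Answer: 2 2

Derivation:
Move 1: P1 pit1 -> P1=[2,0,3,3,5,3](0) P2=[5,4,5,5,4,4](0)
Move 2: P2 pit1 -> P1=[2,0,3,3,5,3](0) P2=[5,0,6,6,5,5](0)
Move 3: P1 pit5 -> P1=[2,0,3,3,5,0](1) P2=[6,1,6,6,5,5](0)
Move 4: P1 pit4 -> P1=[2,0,3,3,0,1](2) P2=[7,2,7,6,5,5](0)
Move 5: P1 pit2 -> P1=[2,0,0,4,1,2](2) P2=[7,2,7,6,5,5](0)
Move 6: P1 pit4 -> P1=[2,0,0,4,0,3](2) P2=[7,2,7,6,5,5](0)
Move 7: P2 pit0 -> P1=[3,0,0,4,0,3](2) P2=[0,3,8,7,6,6](1)
Move 8: P2 pit3 -> P1=[4,1,1,5,0,3](2) P2=[0,3,8,0,7,7](2)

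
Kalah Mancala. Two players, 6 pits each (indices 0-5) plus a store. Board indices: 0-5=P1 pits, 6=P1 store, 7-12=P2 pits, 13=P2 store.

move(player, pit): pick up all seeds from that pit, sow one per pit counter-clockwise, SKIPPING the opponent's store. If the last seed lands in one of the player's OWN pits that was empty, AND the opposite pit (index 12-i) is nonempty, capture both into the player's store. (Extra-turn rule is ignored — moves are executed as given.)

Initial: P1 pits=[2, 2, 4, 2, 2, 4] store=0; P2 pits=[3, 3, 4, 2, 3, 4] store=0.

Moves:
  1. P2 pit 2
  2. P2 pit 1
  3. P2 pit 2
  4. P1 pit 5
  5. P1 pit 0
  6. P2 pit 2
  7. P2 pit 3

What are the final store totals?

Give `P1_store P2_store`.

Move 1: P2 pit2 -> P1=[2,2,4,2,2,4](0) P2=[3,3,0,3,4,5](1)
Move 2: P2 pit1 -> P1=[2,2,4,2,2,4](0) P2=[3,0,1,4,5,5](1)
Move 3: P2 pit2 -> P1=[2,2,4,2,2,4](0) P2=[3,0,0,5,5,5](1)
Move 4: P1 pit5 -> P1=[2,2,4,2,2,0](1) P2=[4,1,1,5,5,5](1)
Move 5: P1 pit0 -> P1=[0,3,5,2,2,0](1) P2=[4,1,1,5,5,5](1)
Move 6: P2 pit2 -> P1=[0,3,5,2,2,0](1) P2=[4,1,0,6,5,5](1)
Move 7: P2 pit3 -> P1=[1,4,6,2,2,0](1) P2=[4,1,0,0,6,6](2)

Answer: 1 2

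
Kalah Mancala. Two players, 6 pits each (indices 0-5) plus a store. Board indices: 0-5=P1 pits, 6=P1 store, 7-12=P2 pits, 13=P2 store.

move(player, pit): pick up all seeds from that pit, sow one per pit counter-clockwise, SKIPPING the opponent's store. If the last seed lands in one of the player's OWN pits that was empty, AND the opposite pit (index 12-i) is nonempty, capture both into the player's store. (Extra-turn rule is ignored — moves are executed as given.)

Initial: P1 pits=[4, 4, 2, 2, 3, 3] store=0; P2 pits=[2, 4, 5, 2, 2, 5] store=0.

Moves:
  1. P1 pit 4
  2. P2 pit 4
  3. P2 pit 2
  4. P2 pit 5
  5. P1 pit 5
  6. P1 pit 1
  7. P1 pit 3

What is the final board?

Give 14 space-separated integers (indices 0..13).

Move 1: P1 pit4 -> P1=[4,4,2,2,0,4](1) P2=[3,4,5,2,2,5](0)
Move 2: P2 pit4 -> P1=[4,4,2,2,0,4](1) P2=[3,4,5,2,0,6](1)
Move 3: P2 pit2 -> P1=[5,4,2,2,0,4](1) P2=[3,4,0,3,1,7](2)
Move 4: P2 pit5 -> P1=[6,5,3,3,1,5](1) P2=[3,4,0,3,1,0](3)
Move 5: P1 pit5 -> P1=[6,5,3,3,1,0](2) P2=[4,5,1,4,1,0](3)
Move 6: P1 pit1 -> P1=[6,0,4,4,2,1](3) P2=[4,5,1,4,1,0](3)
Move 7: P1 pit3 -> P1=[6,0,4,0,3,2](4) P2=[5,5,1,4,1,0](3)

Answer: 6 0 4 0 3 2 4 5 5 1 4 1 0 3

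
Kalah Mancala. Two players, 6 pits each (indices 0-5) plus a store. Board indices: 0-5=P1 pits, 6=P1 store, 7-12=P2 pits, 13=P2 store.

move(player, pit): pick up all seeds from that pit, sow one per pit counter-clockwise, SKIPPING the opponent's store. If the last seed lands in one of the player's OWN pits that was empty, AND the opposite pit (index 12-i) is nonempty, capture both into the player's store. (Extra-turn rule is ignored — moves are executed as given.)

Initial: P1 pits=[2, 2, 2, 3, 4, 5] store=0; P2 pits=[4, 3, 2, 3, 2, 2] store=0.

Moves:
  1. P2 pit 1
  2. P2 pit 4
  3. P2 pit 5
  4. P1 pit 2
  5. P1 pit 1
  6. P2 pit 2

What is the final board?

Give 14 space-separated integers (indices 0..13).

Answer: 0 0 1 5 6 5 0 4 0 0 5 1 0 7

Derivation:
Move 1: P2 pit1 -> P1=[2,2,2,3,4,5](0) P2=[4,0,3,4,3,2](0)
Move 2: P2 pit4 -> P1=[3,2,2,3,4,5](0) P2=[4,0,3,4,0,3](1)
Move 3: P2 pit5 -> P1=[4,3,2,3,4,5](0) P2=[4,0,3,4,0,0](2)
Move 4: P1 pit2 -> P1=[4,3,0,4,5,5](0) P2=[4,0,3,4,0,0](2)
Move 5: P1 pit1 -> P1=[4,0,1,5,6,5](0) P2=[4,0,3,4,0,0](2)
Move 6: P2 pit2 -> P1=[0,0,1,5,6,5](0) P2=[4,0,0,5,1,0](7)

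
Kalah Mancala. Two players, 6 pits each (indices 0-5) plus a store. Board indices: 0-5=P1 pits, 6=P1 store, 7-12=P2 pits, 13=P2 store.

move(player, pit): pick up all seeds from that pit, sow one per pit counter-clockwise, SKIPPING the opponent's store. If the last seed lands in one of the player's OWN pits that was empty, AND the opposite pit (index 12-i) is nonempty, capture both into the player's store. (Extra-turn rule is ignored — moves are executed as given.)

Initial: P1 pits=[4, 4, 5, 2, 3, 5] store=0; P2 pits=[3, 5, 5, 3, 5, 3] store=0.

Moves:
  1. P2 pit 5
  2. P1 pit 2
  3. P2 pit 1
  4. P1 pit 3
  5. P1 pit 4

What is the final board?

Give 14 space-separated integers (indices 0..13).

Move 1: P2 pit5 -> P1=[5,5,5,2,3,5](0) P2=[3,5,5,3,5,0](1)
Move 2: P1 pit2 -> P1=[5,5,0,3,4,6](1) P2=[4,5,5,3,5,0](1)
Move 3: P2 pit1 -> P1=[5,5,0,3,4,6](1) P2=[4,0,6,4,6,1](2)
Move 4: P1 pit3 -> P1=[5,5,0,0,5,7](2) P2=[4,0,6,4,6,1](2)
Move 5: P1 pit4 -> P1=[5,5,0,0,0,8](3) P2=[5,1,7,4,6,1](2)

Answer: 5 5 0 0 0 8 3 5 1 7 4 6 1 2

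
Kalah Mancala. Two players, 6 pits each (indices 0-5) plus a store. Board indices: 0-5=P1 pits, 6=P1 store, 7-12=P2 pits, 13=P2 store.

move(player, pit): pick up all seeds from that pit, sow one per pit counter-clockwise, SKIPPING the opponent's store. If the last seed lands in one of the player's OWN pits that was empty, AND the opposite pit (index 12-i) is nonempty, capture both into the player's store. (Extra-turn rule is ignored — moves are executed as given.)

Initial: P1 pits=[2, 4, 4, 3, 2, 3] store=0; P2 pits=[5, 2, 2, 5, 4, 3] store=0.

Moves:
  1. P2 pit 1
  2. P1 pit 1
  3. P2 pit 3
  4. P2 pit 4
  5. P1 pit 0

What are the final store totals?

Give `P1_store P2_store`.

Answer: 0 2

Derivation:
Move 1: P2 pit1 -> P1=[2,4,4,3,2,3](0) P2=[5,0,3,6,4,3](0)
Move 2: P1 pit1 -> P1=[2,0,5,4,3,4](0) P2=[5,0,3,6,4,3](0)
Move 3: P2 pit3 -> P1=[3,1,6,4,3,4](0) P2=[5,0,3,0,5,4](1)
Move 4: P2 pit4 -> P1=[4,2,7,4,3,4](0) P2=[5,0,3,0,0,5](2)
Move 5: P1 pit0 -> P1=[0,3,8,5,4,4](0) P2=[5,0,3,0,0,5](2)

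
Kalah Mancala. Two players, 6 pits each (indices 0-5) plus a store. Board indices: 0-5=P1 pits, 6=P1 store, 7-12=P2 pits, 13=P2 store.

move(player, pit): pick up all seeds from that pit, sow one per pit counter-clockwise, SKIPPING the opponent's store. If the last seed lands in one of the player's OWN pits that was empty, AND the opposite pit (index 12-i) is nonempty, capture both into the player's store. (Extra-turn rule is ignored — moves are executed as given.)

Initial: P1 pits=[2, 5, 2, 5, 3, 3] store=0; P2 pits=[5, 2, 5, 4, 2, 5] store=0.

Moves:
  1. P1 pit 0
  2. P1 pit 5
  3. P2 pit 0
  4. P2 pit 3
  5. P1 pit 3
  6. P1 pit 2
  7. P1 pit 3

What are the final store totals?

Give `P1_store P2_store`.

Answer: 2 2

Derivation:
Move 1: P1 pit0 -> P1=[0,6,3,5,3,3](0) P2=[5,2,5,4,2,5](0)
Move 2: P1 pit5 -> P1=[0,6,3,5,3,0](1) P2=[6,3,5,4,2,5](0)
Move 3: P2 pit0 -> P1=[0,6,3,5,3,0](1) P2=[0,4,6,5,3,6](1)
Move 4: P2 pit3 -> P1=[1,7,3,5,3,0](1) P2=[0,4,6,0,4,7](2)
Move 5: P1 pit3 -> P1=[1,7,3,0,4,1](2) P2=[1,5,6,0,4,7](2)
Move 6: P1 pit2 -> P1=[1,7,0,1,5,2](2) P2=[1,5,6,0,4,7](2)
Move 7: P1 pit3 -> P1=[1,7,0,0,6,2](2) P2=[1,5,6,0,4,7](2)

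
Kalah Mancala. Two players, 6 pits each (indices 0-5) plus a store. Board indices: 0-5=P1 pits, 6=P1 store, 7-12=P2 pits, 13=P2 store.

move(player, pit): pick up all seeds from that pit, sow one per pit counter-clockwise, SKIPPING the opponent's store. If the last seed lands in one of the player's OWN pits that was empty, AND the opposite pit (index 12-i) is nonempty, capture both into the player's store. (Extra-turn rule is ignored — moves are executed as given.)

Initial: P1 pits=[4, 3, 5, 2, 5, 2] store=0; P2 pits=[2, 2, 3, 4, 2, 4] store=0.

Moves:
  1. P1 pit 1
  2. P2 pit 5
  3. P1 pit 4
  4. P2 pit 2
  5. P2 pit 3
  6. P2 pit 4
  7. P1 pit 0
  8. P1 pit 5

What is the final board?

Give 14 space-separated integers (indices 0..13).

Move 1: P1 pit1 -> P1=[4,0,6,3,6,2](0) P2=[2,2,3,4,2,4](0)
Move 2: P2 pit5 -> P1=[5,1,7,3,6,2](0) P2=[2,2,3,4,2,0](1)
Move 3: P1 pit4 -> P1=[5,1,7,3,0,3](1) P2=[3,3,4,5,2,0](1)
Move 4: P2 pit2 -> P1=[5,1,7,3,0,3](1) P2=[3,3,0,6,3,1](2)
Move 5: P2 pit3 -> P1=[6,2,8,3,0,3](1) P2=[3,3,0,0,4,2](3)
Move 6: P2 pit4 -> P1=[7,3,8,3,0,3](1) P2=[3,3,0,0,0,3](4)
Move 7: P1 pit0 -> P1=[0,4,9,4,1,4](2) P2=[4,3,0,0,0,3](4)
Move 8: P1 pit5 -> P1=[0,4,9,4,1,0](3) P2=[5,4,1,0,0,3](4)

Answer: 0 4 9 4 1 0 3 5 4 1 0 0 3 4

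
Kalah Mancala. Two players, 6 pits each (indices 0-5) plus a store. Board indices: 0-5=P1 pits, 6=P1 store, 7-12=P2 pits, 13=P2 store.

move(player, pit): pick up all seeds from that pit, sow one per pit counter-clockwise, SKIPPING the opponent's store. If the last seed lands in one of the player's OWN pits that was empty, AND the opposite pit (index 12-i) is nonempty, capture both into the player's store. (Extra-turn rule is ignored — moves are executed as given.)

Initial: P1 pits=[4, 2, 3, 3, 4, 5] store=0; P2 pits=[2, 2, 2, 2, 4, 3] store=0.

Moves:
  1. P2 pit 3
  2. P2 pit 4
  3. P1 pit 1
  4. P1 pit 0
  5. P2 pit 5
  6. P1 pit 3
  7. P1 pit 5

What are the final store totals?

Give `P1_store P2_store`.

Answer: 2 2

Derivation:
Move 1: P2 pit3 -> P1=[4,2,3,3,4,5](0) P2=[2,2,2,0,5,4](0)
Move 2: P2 pit4 -> P1=[5,3,4,3,4,5](0) P2=[2,2,2,0,0,5](1)
Move 3: P1 pit1 -> P1=[5,0,5,4,5,5](0) P2=[2,2,2,0,0,5](1)
Move 4: P1 pit0 -> P1=[0,1,6,5,6,6](0) P2=[2,2,2,0,0,5](1)
Move 5: P2 pit5 -> P1=[1,2,7,6,6,6](0) P2=[2,2,2,0,0,0](2)
Move 6: P1 pit3 -> P1=[1,2,7,0,7,7](1) P2=[3,3,3,0,0,0](2)
Move 7: P1 pit5 -> P1=[1,2,7,0,7,0](2) P2=[4,4,4,1,1,1](2)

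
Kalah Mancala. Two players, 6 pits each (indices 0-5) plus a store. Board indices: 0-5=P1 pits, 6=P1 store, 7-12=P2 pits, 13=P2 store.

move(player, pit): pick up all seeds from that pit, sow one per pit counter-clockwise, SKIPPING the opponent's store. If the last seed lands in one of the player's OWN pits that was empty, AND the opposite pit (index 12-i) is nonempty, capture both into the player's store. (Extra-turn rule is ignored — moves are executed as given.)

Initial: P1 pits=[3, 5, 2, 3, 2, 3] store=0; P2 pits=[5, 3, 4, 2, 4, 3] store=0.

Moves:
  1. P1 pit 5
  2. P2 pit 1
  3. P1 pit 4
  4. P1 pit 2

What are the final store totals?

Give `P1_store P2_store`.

Move 1: P1 pit5 -> P1=[3,5,2,3,2,0](1) P2=[6,4,4,2,4,3](0)
Move 2: P2 pit1 -> P1=[3,5,2,3,2,0](1) P2=[6,0,5,3,5,4](0)
Move 3: P1 pit4 -> P1=[3,5,2,3,0,1](2) P2=[6,0,5,3,5,4](0)
Move 4: P1 pit2 -> P1=[3,5,0,4,1,1](2) P2=[6,0,5,3,5,4](0)

Answer: 2 0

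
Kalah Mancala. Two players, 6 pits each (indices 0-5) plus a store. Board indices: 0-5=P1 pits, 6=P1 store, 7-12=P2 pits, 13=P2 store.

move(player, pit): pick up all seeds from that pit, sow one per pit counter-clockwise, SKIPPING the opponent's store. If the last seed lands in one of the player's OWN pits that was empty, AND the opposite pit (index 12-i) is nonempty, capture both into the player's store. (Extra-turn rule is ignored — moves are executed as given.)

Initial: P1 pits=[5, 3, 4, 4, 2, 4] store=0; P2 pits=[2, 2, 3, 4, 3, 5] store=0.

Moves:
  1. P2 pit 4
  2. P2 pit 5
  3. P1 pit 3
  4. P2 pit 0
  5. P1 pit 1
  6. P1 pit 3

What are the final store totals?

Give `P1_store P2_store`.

Answer: 1 2

Derivation:
Move 1: P2 pit4 -> P1=[6,3,4,4,2,4](0) P2=[2,2,3,4,0,6](1)
Move 2: P2 pit5 -> P1=[7,4,5,5,3,4](0) P2=[2,2,3,4,0,0](2)
Move 3: P1 pit3 -> P1=[7,4,5,0,4,5](1) P2=[3,3,3,4,0,0](2)
Move 4: P2 pit0 -> P1=[7,4,5,0,4,5](1) P2=[0,4,4,5,0,0](2)
Move 5: P1 pit1 -> P1=[7,0,6,1,5,6](1) P2=[0,4,4,5,0,0](2)
Move 6: P1 pit3 -> P1=[7,0,6,0,6,6](1) P2=[0,4,4,5,0,0](2)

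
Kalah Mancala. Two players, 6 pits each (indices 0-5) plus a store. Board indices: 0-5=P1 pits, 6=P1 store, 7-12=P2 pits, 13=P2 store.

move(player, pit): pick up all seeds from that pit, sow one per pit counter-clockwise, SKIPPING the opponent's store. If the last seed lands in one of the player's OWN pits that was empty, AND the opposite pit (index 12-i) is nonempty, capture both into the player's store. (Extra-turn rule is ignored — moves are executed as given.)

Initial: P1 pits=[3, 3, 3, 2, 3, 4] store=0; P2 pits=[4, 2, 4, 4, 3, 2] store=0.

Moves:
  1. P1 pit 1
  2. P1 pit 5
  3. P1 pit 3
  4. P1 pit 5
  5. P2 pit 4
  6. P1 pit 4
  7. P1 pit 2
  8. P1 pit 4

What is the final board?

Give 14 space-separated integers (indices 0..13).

Move 1: P1 pit1 -> P1=[3,0,4,3,4,4](0) P2=[4,2,4,4,3,2](0)
Move 2: P1 pit5 -> P1=[3,0,4,3,4,0](1) P2=[5,3,5,4,3,2](0)
Move 3: P1 pit3 -> P1=[3,0,4,0,5,1](2) P2=[5,3,5,4,3,2](0)
Move 4: P1 pit5 -> P1=[3,0,4,0,5,0](3) P2=[5,3,5,4,3,2](0)
Move 5: P2 pit4 -> P1=[4,0,4,0,5,0](3) P2=[5,3,5,4,0,3](1)
Move 6: P1 pit4 -> P1=[4,0,4,0,0,1](4) P2=[6,4,6,4,0,3](1)
Move 7: P1 pit2 -> P1=[4,0,0,1,1,2](5) P2=[6,4,6,4,0,3](1)
Move 8: P1 pit4 -> P1=[4,0,0,1,0,3](5) P2=[6,4,6,4,0,3](1)

Answer: 4 0 0 1 0 3 5 6 4 6 4 0 3 1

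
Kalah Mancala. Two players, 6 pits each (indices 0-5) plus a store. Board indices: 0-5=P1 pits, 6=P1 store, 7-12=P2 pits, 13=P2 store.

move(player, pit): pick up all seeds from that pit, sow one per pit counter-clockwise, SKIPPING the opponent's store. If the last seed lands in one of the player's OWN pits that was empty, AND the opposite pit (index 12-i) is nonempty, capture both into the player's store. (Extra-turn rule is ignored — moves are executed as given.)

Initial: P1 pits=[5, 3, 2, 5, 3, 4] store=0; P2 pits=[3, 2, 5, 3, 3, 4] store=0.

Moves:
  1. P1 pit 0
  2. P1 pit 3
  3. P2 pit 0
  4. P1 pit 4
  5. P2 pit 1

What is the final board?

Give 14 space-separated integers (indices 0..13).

Answer: 0 4 3 0 0 7 2 1 0 9 5 5 5 1

Derivation:
Move 1: P1 pit0 -> P1=[0,4,3,6,4,5](0) P2=[3,2,5,3,3,4](0)
Move 2: P1 pit3 -> P1=[0,4,3,0,5,6](1) P2=[4,3,6,3,3,4](0)
Move 3: P2 pit0 -> P1=[0,4,3,0,5,6](1) P2=[0,4,7,4,4,4](0)
Move 4: P1 pit4 -> P1=[0,4,3,0,0,7](2) P2=[1,5,8,4,4,4](0)
Move 5: P2 pit1 -> P1=[0,4,3,0,0,7](2) P2=[1,0,9,5,5,5](1)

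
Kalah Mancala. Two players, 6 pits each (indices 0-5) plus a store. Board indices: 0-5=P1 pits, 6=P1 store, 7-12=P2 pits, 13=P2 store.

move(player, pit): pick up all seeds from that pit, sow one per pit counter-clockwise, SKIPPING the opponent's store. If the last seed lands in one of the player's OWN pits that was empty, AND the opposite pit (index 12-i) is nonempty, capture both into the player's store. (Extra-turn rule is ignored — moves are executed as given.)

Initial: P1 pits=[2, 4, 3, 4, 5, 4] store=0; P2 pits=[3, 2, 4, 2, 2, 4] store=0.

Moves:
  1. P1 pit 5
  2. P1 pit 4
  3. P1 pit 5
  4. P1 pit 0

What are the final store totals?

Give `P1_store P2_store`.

Answer: 3 0

Derivation:
Move 1: P1 pit5 -> P1=[2,4,3,4,5,0](1) P2=[4,3,5,2,2,4](0)
Move 2: P1 pit4 -> P1=[2,4,3,4,0,1](2) P2=[5,4,6,2,2,4](0)
Move 3: P1 pit5 -> P1=[2,4,3,4,0,0](3) P2=[5,4,6,2,2,4](0)
Move 4: P1 pit0 -> P1=[0,5,4,4,0,0](3) P2=[5,4,6,2,2,4](0)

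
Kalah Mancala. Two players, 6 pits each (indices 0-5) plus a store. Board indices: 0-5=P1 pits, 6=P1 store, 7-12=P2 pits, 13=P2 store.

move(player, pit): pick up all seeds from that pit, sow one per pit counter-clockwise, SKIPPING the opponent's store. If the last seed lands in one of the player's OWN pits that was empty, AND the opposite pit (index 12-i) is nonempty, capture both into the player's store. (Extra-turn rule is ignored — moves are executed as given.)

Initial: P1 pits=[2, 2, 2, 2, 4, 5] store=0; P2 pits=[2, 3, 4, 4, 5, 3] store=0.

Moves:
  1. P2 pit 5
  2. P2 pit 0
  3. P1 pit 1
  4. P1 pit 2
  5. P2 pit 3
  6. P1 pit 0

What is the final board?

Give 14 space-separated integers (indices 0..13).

Answer: 0 1 1 5 7 6 0 0 4 5 0 6 1 2

Derivation:
Move 1: P2 pit5 -> P1=[3,3,2,2,4,5](0) P2=[2,3,4,4,5,0](1)
Move 2: P2 pit0 -> P1=[3,3,2,2,4,5](0) P2=[0,4,5,4,5,0](1)
Move 3: P1 pit1 -> P1=[3,0,3,3,5,5](0) P2=[0,4,5,4,5,0](1)
Move 4: P1 pit2 -> P1=[3,0,0,4,6,6](0) P2=[0,4,5,4,5,0](1)
Move 5: P2 pit3 -> P1=[4,0,0,4,6,6](0) P2=[0,4,5,0,6,1](2)
Move 6: P1 pit0 -> P1=[0,1,1,5,7,6](0) P2=[0,4,5,0,6,1](2)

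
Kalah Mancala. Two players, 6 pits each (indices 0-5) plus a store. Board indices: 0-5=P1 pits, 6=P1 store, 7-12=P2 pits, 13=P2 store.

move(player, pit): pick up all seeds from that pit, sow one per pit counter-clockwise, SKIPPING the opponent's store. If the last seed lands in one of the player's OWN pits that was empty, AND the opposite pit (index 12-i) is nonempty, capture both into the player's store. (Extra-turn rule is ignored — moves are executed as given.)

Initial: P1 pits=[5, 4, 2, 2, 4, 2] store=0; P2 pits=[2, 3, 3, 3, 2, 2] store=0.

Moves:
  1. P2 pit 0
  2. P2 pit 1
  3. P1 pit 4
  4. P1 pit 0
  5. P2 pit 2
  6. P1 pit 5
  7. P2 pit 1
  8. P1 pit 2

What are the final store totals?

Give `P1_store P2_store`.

Move 1: P2 pit0 -> P1=[5,4,2,2,4,2](0) P2=[0,4,4,3,2,2](0)
Move 2: P2 pit1 -> P1=[5,4,2,2,4,2](0) P2=[0,0,5,4,3,3](0)
Move 3: P1 pit4 -> P1=[5,4,2,2,0,3](1) P2=[1,1,5,4,3,3](0)
Move 4: P1 pit0 -> P1=[0,5,3,3,1,4](1) P2=[1,1,5,4,3,3](0)
Move 5: P2 pit2 -> P1=[1,5,3,3,1,4](1) P2=[1,1,0,5,4,4](1)
Move 6: P1 pit5 -> P1=[1,5,3,3,1,0](2) P2=[2,2,1,5,4,4](1)
Move 7: P2 pit1 -> P1=[1,5,3,3,1,0](2) P2=[2,0,2,6,4,4](1)
Move 8: P1 pit2 -> P1=[1,5,0,4,2,0](5) P2=[0,0,2,6,4,4](1)

Answer: 5 1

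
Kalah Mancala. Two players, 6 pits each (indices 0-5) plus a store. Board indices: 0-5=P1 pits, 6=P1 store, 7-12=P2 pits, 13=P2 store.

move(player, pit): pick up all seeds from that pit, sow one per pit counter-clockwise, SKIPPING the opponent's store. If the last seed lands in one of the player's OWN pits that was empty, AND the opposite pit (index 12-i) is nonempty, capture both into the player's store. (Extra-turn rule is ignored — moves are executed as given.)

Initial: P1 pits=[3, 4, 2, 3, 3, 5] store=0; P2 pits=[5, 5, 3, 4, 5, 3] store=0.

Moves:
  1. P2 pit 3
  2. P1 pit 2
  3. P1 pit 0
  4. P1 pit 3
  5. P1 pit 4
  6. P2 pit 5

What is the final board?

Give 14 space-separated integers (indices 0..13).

Answer: 1 6 2 0 0 7 2 7 7 4 1 6 0 2

Derivation:
Move 1: P2 pit3 -> P1=[4,4,2,3,3,5](0) P2=[5,5,3,0,6,4](1)
Move 2: P1 pit2 -> P1=[4,4,0,4,4,5](0) P2=[5,5,3,0,6,4](1)
Move 3: P1 pit0 -> P1=[0,5,1,5,5,5](0) P2=[5,5,3,0,6,4](1)
Move 4: P1 pit3 -> P1=[0,5,1,0,6,6](1) P2=[6,6,3,0,6,4](1)
Move 5: P1 pit4 -> P1=[0,5,1,0,0,7](2) P2=[7,7,4,1,6,4](1)
Move 6: P2 pit5 -> P1=[1,6,2,0,0,7](2) P2=[7,7,4,1,6,0](2)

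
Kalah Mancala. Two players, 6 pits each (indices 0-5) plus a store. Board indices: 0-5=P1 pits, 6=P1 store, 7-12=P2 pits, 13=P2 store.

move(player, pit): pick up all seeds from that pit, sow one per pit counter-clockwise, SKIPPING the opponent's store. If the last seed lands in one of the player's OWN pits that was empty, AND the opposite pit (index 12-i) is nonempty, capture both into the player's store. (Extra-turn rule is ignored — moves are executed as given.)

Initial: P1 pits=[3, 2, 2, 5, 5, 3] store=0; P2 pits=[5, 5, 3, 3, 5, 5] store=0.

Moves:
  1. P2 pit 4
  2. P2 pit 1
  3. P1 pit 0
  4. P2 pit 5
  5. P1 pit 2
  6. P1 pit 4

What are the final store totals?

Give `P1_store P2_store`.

Move 1: P2 pit4 -> P1=[4,3,3,5,5,3](0) P2=[5,5,3,3,0,6](1)
Move 2: P2 pit1 -> P1=[4,3,3,5,5,3](0) P2=[5,0,4,4,1,7](2)
Move 3: P1 pit0 -> P1=[0,4,4,6,6,3](0) P2=[5,0,4,4,1,7](2)
Move 4: P2 pit5 -> P1=[1,5,5,7,7,4](0) P2=[5,0,4,4,1,0](3)
Move 5: P1 pit2 -> P1=[1,5,0,8,8,5](1) P2=[6,0,4,4,1,0](3)
Move 6: P1 pit4 -> P1=[1,5,0,8,0,6](2) P2=[7,1,5,5,2,1](3)

Answer: 2 3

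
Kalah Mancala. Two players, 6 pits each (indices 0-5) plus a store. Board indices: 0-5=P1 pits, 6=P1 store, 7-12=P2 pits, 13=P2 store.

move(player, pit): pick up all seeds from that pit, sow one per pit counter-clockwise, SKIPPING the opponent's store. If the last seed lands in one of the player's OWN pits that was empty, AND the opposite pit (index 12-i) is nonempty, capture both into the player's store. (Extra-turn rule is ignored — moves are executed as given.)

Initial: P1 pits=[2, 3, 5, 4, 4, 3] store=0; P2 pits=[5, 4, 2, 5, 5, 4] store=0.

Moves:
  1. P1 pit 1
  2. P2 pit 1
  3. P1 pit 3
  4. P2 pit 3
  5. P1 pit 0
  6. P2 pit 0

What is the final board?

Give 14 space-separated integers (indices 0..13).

Answer: 0 2 8 0 6 4 5 0 2 1 1 8 7 2

Derivation:
Move 1: P1 pit1 -> P1=[2,0,6,5,5,3](0) P2=[5,4,2,5,5,4](0)
Move 2: P2 pit1 -> P1=[2,0,6,5,5,3](0) P2=[5,0,3,6,6,5](0)
Move 3: P1 pit3 -> P1=[2,0,6,0,6,4](1) P2=[6,1,3,6,6,5](0)
Move 4: P2 pit3 -> P1=[3,1,7,0,6,4](1) P2=[6,1,3,0,7,6](1)
Move 5: P1 pit0 -> P1=[0,2,8,0,6,4](5) P2=[6,1,0,0,7,6](1)
Move 6: P2 pit0 -> P1=[0,2,8,0,6,4](5) P2=[0,2,1,1,8,7](2)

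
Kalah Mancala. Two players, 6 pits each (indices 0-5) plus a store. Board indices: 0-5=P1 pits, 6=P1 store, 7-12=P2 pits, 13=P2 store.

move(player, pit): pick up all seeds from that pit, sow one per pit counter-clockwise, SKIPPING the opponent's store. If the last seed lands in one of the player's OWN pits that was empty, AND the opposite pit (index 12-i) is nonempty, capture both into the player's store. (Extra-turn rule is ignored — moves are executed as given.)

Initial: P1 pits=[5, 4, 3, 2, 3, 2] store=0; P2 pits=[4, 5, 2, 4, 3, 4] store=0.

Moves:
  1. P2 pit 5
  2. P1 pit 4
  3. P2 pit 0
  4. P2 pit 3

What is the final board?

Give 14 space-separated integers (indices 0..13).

Answer: 1 6 4 2 0 3 1 0 6 3 0 5 1 9

Derivation:
Move 1: P2 pit5 -> P1=[6,5,4,2,3,2](0) P2=[4,5,2,4,3,0](1)
Move 2: P1 pit4 -> P1=[6,5,4,2,0,3](1) P2=[5,5,2,4,3,0](1)
Move 3: P2 pit0 -> P1=[0,5,4,2,0,3](1) P2=[0,6,3,5,4,0](8)
Move 4: P2 pit3 -> P1=[1,6,4,2,0,3](1) P2=[0,6,3,0,5,1](9)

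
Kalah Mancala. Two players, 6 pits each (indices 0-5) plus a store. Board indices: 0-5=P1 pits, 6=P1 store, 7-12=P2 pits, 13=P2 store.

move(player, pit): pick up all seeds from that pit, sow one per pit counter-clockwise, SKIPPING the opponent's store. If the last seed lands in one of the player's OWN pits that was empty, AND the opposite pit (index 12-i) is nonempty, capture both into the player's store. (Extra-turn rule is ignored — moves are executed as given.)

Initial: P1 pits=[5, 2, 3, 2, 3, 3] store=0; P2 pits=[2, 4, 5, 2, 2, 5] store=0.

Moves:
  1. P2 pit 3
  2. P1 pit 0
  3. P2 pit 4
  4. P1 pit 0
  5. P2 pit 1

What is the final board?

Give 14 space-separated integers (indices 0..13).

Answer: 0 4 4 3 4 4 0 2 0 6 1 1 8 1

Derivation:
Move 1: P2 pit3 -> P1=[5,2,3,2,3,3](0) P2=[2,4,5,0,3,6](0)
Move 2: P1 pit0 -> P1=[0,3,4,3,4,4](0) P2=[2,4,5,0,3,6](0)
Move 3: P2 pit4 -> P1=[1,3,4,3,4,4](0) P2=[2,4,5,0,0,7](1)
Move 4: P1 pit0 -> P1=[0,4,4,3,4,4](0) P2=[2,4,5,0,0,7](1)
Move 5: P2 pit1 -> P1=[0,4,4,3,4,4](0) P2=[2,0,6,1,1,8](1)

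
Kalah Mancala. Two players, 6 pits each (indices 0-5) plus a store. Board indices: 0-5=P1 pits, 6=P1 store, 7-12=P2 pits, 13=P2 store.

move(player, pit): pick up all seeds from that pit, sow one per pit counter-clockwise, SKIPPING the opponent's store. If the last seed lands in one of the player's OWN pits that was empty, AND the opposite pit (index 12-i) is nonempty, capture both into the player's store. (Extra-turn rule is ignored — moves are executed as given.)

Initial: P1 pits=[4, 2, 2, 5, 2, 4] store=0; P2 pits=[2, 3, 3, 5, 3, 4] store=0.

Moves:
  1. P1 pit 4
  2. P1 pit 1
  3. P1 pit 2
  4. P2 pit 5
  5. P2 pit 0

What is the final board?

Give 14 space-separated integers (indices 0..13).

Answer: 5 1 1 7 1 6 1 0 4 4 5 3 0 1

Derivation:
Move 1: P1 pit4 -> P1=[4,2,2,5,0,5](1) P2=[2,3,3,5,3,4](0)
Move 2: P1 pit1 -> P1=[4,0,3,6,0,5](1) P2=[2,3,3,5,3,4](0)
Move 3: P1 pit2 -> P1=[4,0,0,7,1,6](1) P2=[2,3,3,5,3,4](0)
Move 4: P2 pit5 -> P1=[5,1,1,7,1,6](1) P2=[2,3,3,5,3,0](1)
Move 5: P2 pit0 -> P1=[5,1,1,7,1,6](1) P2=[0,4,4,5,3,0](1)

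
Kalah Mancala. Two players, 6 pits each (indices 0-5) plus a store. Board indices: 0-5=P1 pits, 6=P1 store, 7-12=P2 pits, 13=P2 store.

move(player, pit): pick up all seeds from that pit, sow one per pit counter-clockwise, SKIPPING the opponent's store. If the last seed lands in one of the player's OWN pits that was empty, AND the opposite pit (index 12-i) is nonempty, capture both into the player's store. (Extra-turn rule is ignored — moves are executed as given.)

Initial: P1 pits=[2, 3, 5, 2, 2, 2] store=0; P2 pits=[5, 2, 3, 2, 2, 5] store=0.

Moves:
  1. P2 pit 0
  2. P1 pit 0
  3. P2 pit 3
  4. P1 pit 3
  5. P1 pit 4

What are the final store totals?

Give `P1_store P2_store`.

Move 1: P2 pit0 -> P1=[2,3,5,2,2,2](0) P2=[0,3,4,3,3,6](0)
Move 2: P1 pit0 -> P1=[0,4,6,2,2,2](0) P2=[0,3,4,3,3,6](0)
Move 3: P2 pit3 -> P1=[0,4,6,2,2,2](0) P2=[0,3,4,0,4,7](1)
Move 4: P1 pit3 -> P1=[0,4,6,0,3,3](0) P2=[0,3,4,0,4,7](1)
Move 5: P1 pit4 -> P1=[0,4,6,0,0,4](1) P2=[1,3,4,0,4,7](1)

Answer: 1 1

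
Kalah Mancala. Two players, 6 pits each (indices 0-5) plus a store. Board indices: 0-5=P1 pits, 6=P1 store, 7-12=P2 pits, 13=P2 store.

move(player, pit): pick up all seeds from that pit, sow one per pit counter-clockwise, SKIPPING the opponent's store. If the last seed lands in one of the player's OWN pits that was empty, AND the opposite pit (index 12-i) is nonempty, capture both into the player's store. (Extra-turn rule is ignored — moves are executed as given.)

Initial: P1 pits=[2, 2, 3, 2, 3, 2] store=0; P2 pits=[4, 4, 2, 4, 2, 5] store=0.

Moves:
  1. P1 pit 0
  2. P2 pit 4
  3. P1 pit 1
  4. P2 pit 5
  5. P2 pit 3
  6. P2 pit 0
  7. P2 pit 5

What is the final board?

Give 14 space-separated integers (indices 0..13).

Answer: 2 1 6 4 5 2 0 0 5 3 1 2 0 4

Derivation:
Move 1: P1 pit0 -> P1=[0,3,4,2,3,2](0) P2=[4,4,2,4,2,5](0)
Move 2: P2 pit4 -> P1=[0,3,4,2,3,2](0) P2=[4,4,2,4,0,6](1)
Move 3: P1 pit1 -> P1=[0,0,5,3,4,2](0) P2=[4,4,2,4,0,6](1)
Move 4: P2 pit5 -> P1=[1,1,6,4,5,2](0) P2=[4,4,2,4,0,0](2)
Move 5: P2 pit3 -> P1=[2,1,6,4,5,2](0) P2=[4,4,2,0,1,1](3)
Move 6: P2 pit0 -> P1=[2,1,6,4,5,2](0) P2=[0,5,3,1,2,1](3)
Move 7: P2 pit5 -> P1=[2,1,6,4,5,2](0) P2=[0,5,3,1,2,0](4)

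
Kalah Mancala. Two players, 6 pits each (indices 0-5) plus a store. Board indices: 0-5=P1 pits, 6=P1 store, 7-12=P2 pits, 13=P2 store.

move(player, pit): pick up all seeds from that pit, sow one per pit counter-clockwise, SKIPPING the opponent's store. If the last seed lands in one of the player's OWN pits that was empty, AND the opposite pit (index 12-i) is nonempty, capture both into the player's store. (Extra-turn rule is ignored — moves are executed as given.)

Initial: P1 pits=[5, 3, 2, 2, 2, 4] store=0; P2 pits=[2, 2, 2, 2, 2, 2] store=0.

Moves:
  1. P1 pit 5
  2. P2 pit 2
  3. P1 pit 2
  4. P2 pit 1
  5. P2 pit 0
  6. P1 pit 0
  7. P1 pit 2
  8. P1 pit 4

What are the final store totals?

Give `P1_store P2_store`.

Answer: 2 0

Derivation:
Move 1: P1 pit5 -> P1=[5,3,2,2,2,0](1) P2=[3,3,3,2,2,2](0)
Move 2: P2 pit2 -> P1=[5,3,2,2,2,0](1) P2=[3,3,0,3,3,3](0)
Move 3: P1 pit2 -> P1=[5,3,0,3,3,0](1) P2=[3,3,0,3,3,3](0)
Move 4: P2 pit1 -> P1=[5,3,0,3,3,0](1) P2=[3,0,1,4,4,3](0)
Move 5: P2 pit0 -> P1=[5,3,0,3,3,0](1) P2=[0,1,2,5,4,3](0)
Move 6: P1 pit0 -> P1=[0,4,1,4,4,1](1) P2=[0,1,2,5,4,3](0)
Move 7: P1 pit2 -> P1=[0,4,0,5,4,1](1) P2=[0,1,2,5,4,3](0)
Move 8: P1 pit4 -> P1=[0,4,0,5,0,2](2) P2=[1,2,2,5,4,3](0)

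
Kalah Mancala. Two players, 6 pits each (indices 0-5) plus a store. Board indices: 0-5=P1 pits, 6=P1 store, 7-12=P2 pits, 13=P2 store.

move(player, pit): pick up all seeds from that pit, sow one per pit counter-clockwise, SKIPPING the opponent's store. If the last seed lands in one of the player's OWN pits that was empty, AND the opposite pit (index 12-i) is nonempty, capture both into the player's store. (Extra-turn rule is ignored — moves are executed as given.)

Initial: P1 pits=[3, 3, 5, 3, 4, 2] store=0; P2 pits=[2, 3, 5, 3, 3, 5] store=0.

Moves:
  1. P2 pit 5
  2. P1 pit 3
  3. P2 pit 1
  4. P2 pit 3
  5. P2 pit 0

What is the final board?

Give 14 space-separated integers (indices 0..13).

Answer: 5 4 0 0 5 3 1 0 1 7 0 5 1 9

Derivation:
Move 1: P2 pit5 -> P1=[4,4,6,4,4,2](0) P2=[2,3,5,3,3,0](1)
Move 2: P1 pit3 -> P1=[4,4,6,0,5,3](1) P2=[3,3,5,3,3,0](1)
Move 3: P2 pit1 -> P1=[4,4,6,0,5,3](1) P2=[3,0,6,4,4,0](1)
Move 4: P2 pit3 -> P1=[5,4,6,0,5,3](1) P2=[3,0,6,0,5,1](2)
Move 5: P2 pit0 -> P1=[5,4,0,0,5,3](1) P2=[0,1,7,0,5,1](9)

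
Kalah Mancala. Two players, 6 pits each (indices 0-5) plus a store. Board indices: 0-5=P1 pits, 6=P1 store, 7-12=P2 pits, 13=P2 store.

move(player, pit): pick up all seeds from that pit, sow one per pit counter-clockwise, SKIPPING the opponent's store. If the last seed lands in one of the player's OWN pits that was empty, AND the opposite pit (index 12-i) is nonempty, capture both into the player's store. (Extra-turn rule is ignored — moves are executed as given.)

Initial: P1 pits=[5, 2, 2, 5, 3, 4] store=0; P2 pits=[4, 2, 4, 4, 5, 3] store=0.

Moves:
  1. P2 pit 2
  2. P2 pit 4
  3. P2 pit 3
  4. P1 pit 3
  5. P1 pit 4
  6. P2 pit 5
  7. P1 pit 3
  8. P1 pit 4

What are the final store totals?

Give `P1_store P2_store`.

Answer: 3 4

Derivation:
Move 1: P2 pit2 -> P1=[5,2,2,5,3,4](0) P2=[4,2,0,5,6,4](1)
Move 2: P2 pit4 -> P1=[6,3,3,6,3,4](0) P2=[4,2,0,5,0,5](2)
Move 3: P2 pit3 -> P1=[7,4,3,6,3,4](0) P2=[4,2,0,0,1,6](3)
Move 4: P1 pit3 -> P1=[7,4,3,0,4,5](1) P2=[5,3,1,0,1,6](3)
Move 5: P1 pit4 -> P1=[7,4,3,0,0,6](2) P2=[6,4,1,0,1,6](3)
Move 6: P2 pit5 -> P1=[8,5,4,1,1,6](2) P2=[6,4,1,0,1,0](4)
Move 7: P1 pit3 -> P1=[8,5,4,0,2,6](2) P2=[6,4,1,0,1,0](4)
Move 8: P1 pit4 -> P1=[8,5,4,0,0,7](3) P2=[6,4,1,0,1,0](4)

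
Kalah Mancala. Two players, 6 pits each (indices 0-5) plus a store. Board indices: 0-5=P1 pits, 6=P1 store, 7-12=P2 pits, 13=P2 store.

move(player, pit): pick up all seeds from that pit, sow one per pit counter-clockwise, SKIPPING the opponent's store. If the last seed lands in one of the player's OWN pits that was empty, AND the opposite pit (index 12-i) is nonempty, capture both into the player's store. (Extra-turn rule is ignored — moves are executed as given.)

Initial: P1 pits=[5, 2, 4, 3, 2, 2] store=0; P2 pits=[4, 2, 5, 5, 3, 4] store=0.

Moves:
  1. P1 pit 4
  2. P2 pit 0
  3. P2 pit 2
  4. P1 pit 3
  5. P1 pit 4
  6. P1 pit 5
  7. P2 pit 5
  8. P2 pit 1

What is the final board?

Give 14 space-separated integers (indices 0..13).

Answer: 0 4 5 1 0 0 3 1 0 2 9 6 0 10

Derivation:
Move 1: P1 pit4 -> P1=[5,2,4,3,0,3](1) P2=[4,2,5,5,3,4](0)
Move 2: P2 pit0 -> P1=[5,2,4,3,0,3](1) P2=[0,3,6,6,4,4](0)
Move 3: P2 pit2 -> P1=[6,3,4,3,0,3](1) P2=[0,3,0,7,5,5](1)
Move 4: P1 pit3 -> P1=[6,3,4,0,1,4](2) P2=[0,3,0,7,5,5](1)
Move 5: P1 pit4 -> P1=[6,3,4,0,0,5](2) P2=[0,3,0,7,5,5](1)
Move 6: P1 pit5 -> P1=[6,3,4,0,0,0](3) P2=[1,4,1,8,5,5](1)
Move 7: P2 pit5 -> P1=[7,4,5,1,0,0](3) P2=[1,4,1,8,5,0](2)
Move 8: P2 pit1 -> P1=[0,4,5,1,0,0](3) P2=[1,0,2,9,6,0](10)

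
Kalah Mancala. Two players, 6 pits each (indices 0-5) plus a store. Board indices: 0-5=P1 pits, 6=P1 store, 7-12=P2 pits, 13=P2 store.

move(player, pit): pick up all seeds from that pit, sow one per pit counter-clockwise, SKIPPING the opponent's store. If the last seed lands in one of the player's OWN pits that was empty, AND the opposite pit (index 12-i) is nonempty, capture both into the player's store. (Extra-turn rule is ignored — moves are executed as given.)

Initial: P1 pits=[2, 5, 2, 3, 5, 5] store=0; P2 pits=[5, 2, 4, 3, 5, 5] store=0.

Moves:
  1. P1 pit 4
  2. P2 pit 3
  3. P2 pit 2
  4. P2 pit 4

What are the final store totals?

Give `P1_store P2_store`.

Answer: 1 3

Derivation:
Move 1: P1 pit4 -> P1=[2,5,2,3,0,6](1) P2=[6,3,5,3,5,5](0)
Move 2: P2 pit3 -> P1=[2,5,2,3,0,6](1) P2=[6,3,5,0,6,6](1)
Move 3: P2 pit2 -> P1=[3,5,2,3,0,6](1) P2=[6,3,0,1,7,7](2)
Move 4: P2 pit4 -> P1=[4,6,3,4,1,6](1) P2=[6,3,0,1,0,8](3)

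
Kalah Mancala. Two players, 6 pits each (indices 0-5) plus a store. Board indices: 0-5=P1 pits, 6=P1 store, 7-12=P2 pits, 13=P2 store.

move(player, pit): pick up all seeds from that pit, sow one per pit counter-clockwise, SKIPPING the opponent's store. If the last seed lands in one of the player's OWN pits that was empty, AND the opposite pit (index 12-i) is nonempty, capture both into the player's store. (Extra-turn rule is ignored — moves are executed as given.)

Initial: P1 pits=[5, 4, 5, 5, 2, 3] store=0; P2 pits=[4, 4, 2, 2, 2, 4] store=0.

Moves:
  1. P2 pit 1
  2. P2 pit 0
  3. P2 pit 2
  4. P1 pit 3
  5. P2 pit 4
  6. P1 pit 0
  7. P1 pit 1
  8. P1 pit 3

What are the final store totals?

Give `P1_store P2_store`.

Answer: 3 2

Derivation:
Move 1: P2 pit1 -> P1=[5,4,5,5,2,3](0) P2=[4,0,3,3,3,5](0)
Move 2: P2 pit0 -> P1=[5,4,5,5,2,3](0) P2=[0,1,4,4,4,5](0)
Move 3: P2 pit2 -> P1=[5,4,5,5,2,3](0) P2=[0,1,0,5,5,6](1)
Move 4: P1 pit3 -> P1=[5,4,5,0,3,4](1) P2=[1,2,0,5,5,6](1)
Move 5: P2 pit4 -> P1=[6,5,6,0,3,4](1) P2=[1,2,0,5,0,7](2)
Move 6: P1 pit0 -> P1=[0,6,7,1,4,5](2) P2=[1,2,0,5,0,7](2)
Move 7: P1 pit1 -> P1=[0,0,8,2,5,6](3) P2=[2,2,0,5,0,7](2)
Move 8: P1 pit3 -> P1=[0,0,8,0,6,7](3) P2=[2,2,0,5,0,7](2)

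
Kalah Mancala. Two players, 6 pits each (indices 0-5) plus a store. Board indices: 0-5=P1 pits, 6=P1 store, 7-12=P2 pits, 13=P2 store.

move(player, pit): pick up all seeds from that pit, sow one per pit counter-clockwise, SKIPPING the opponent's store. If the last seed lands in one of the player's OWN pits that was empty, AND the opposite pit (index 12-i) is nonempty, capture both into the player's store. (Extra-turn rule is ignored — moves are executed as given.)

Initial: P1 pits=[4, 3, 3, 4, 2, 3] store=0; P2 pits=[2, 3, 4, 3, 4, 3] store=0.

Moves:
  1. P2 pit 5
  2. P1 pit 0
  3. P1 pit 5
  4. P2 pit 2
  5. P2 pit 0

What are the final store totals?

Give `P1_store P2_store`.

Move 1: P2 pit5 -> P1=[5,4,3,4,2,3](0) P2=[2,3,4,3,4,0](1)
Move 2: P1 pit0 -> P1=[0,5,4,5,3,4](0) P2=[2,3,4,3,4,0](1)
Move 3: P1 pit5 -> P1=[0,5,4,5,3,0](1) P2=[3,4,5,3,4,0](1)
Move 4: P2 pit2 -> P1=[1,5,4,5,3,0](1) P2=[3,4,0,4,5,1](2)
Move 5: P2 pit0 -> P1=[1,5,4,5,3,0](1) P2=[0,5,1,5,5,1](2)

Answer: 1 2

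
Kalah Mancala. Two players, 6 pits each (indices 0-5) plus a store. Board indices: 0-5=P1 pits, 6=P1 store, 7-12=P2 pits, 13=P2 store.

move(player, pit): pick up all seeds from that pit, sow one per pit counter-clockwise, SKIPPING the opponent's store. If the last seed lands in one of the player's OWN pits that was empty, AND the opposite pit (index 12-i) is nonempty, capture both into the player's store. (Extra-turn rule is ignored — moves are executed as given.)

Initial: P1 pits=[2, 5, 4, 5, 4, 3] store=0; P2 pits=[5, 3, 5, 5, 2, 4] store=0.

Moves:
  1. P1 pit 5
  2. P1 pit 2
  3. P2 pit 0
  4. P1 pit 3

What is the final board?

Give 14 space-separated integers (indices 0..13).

Move 1: P1 pit5 -> P1=[2,5,4,5,4,0](1) P2=[6,4,5,5,2,4](0)
Move 2: P1 pit2 -> P1=[2,5,0,6,5,1](2) P2=[6,4,5,5,2,4](0)
Move 3: P2 pit0 -> P1=[2,5,0,6,5,1](2) P2=[0,5,6,6,3,5](1)
Move 4: P1 pit3 -> P1=[2,5,0,0,6,2](3) P2=[1,6,7,6,3,5](1)

Answer: 2 5 0 0 6 2 3 1 6 7 6 3 5 1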